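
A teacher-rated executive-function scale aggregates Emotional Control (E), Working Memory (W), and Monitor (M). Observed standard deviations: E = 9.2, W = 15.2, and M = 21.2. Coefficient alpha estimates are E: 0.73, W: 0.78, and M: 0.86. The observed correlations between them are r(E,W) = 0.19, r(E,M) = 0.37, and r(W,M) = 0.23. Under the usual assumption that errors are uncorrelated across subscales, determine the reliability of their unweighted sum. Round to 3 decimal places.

0.877

Var(E+W+M) = 9.2² + 15.2² + 21.2² + 2·[9.2·15.2·0.19 + 9.2·21.2·0.37 + 15.2·21.2·0.23] = 765.12 + 345.699 = 1110.82.
Because errors are independent across components, Cov(Tᵢ,Tⱼ) = Cov(Xᵢ,Xⱼ); the off-diagonal part of the true-score variance is the same as above.
True-score variance = [9.2²·0.73 + 15.2²·0.78 + 21.2²·0.86] + 345.699 = 628.517 + 345.699 = 974.216.
Reliability = 974.216 / 1110.82 = 0.877.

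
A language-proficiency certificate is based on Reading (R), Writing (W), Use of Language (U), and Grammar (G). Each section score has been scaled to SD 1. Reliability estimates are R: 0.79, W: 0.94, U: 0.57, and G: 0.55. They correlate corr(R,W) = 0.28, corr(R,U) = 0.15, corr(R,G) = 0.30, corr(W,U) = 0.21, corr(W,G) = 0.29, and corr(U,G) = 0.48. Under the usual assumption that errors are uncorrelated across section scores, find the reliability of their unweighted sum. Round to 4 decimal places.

0.8450

Var(R+W+U+G) = 4 + 2·[0.28 + 0.15 + 0.30 + 0.21 + 0.29 + 0.48] = 4 + 3.42 = 7.42.
Under uncorrelated errors the observed covariances equal the true-score covariances, so only the own-variance terms attenuate.
True-score variance = [0.79 + 0.94 + 0.57 + 0.55] + 3.42 = 2.85 + 3.42 = 6.27.
Reliability = 6.27 / 7.42 = 0.8450.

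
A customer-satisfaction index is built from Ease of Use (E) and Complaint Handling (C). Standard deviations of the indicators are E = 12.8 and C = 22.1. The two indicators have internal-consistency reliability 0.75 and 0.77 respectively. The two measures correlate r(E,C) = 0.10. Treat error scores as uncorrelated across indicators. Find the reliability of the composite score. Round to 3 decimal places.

Var(E+C) = 12.8² + 22.1² + 2·[12.8·22.1·0.10] = 652.25 + 56.576 = 708.826.
Because errors are independent across components, Cov(Tᵢ,Tⱼ) = Cov(Xᵢ,Xⱼ); the off-diagonal part of the true-score variance is the same as above.
True-score variance = [12.8²·0.75 + 22.1²·0.77] + 56.576 = 498.956 + 56.576 = 555.532.
Reliability = 555.532 / 708.826 = 0.784.

0.784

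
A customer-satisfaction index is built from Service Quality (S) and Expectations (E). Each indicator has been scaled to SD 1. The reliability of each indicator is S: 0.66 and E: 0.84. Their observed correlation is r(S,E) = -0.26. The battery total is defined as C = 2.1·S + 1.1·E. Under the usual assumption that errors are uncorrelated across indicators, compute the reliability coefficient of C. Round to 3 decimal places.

0.617

Var(C) = 2.1² + 1.1² + 2·[2.31·(-0.26)] = 5.62 − 1.2012 = 4.4188.
With uncorrelated errors the cross-covariances are all true-score covariance, so they carry over unchanged; only the diagonal terms shrink to ρᵢσᵢ².
True-score variance = [2.1²·0.66 + 1.1²·0.84] − 1.2012 = 3.927 − 1.2012 = 2.7258.
Reliability = 2.7258 / 4.4188 = 0.617.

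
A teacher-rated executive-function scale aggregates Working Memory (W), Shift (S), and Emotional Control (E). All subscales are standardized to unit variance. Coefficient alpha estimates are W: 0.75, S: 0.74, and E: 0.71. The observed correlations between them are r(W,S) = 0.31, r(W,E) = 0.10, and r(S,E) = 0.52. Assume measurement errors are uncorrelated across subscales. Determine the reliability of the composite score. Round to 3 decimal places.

Var(W+S+E) = 3 + 2·[0.31 + 0.10 + 0.52] = 3 + 1.86 = 4.86.
With uncorrelated errors the cross-covariances are all true-score covariance, so they carry over unchanged; only the diagonal terms shrink to ρᵢσᵢ².
True-score variance = [0.75 + 0.74 + 0.71] + 1.86 = 2.2 + 1.86 = 4.06.
Reliability = 4.06 / 4.86 = 0.835.

0.835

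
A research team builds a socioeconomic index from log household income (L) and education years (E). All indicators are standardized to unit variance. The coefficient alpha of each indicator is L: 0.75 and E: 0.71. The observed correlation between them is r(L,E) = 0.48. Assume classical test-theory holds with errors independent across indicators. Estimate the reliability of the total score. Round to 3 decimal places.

0.818

Var(L+E) = 2 + 2·[0.48] = 2 + 0.96 = 2.96.
With uncorrelated errors the cross-covariances are all true-score covariance, so they carry over unchanged; only the diagonal terms shrink to ρᵢσᵢ².
True-score variance = [0.75 + 0.71] + 0.96 = 1.46 + 0.96 = 2.42.
Reliability = 2.42 / 2.96 = 0.818.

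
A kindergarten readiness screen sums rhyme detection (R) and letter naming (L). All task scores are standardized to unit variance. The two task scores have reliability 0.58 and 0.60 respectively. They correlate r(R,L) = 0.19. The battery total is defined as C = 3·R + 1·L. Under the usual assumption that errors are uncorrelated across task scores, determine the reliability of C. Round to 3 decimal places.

Var(C) = 3² + 1 + 2·[3·0.19] = 10 + 1.14 = 11.14.
Because errors are independent across components, Cov(Tᵢ,Tⱼ) = Cov(Xᵢ,Xⱼ); the off-diagonal part of the true-score variance is the same as above.
True-score variance = [3²·0.58 + 0.60] + 1.14 = 5.82 + 1.14 = 6.96.
Reliability = 6.96 / 11.14 = 0.625.

0.625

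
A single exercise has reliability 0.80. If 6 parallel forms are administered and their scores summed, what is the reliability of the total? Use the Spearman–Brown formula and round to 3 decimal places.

ρ_k = kρ / (1 + (k−1)ρ) = 6·0.80 / (1 + 5·0.80) = 4.800 / 5.000 = 0.960.

0.960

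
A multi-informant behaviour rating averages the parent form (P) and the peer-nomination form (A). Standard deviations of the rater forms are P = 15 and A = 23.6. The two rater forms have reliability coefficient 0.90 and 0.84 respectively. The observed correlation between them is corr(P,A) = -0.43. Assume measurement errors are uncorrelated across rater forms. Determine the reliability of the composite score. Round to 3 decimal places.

0.766

Var(P+A) = 15² + 23.6² + 2·[15·23.6·(-0.43)] = 781.96 − 304.44 = 477.52.
Because errors are independent across components, Cov(Tᵢ,Tⱼ) = Cov(Xᵢ,Xⱼ); the off-diagonal part of the true-score variance is the same as above.
True-score variance = [15²·0.90 + 23.6²·0.84] − 304.44 = 670.346 − 304.44 = 365.906.
Reliability = 365.906 / 477.52 = 0.766.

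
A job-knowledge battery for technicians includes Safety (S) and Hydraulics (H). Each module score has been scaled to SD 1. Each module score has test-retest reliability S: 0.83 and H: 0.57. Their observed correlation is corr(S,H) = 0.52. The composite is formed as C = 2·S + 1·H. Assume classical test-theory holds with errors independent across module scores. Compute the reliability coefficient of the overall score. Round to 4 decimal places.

0.8432

Var(C) = 2² + 1 + 2·[2·0.52] = 5 + 2.08 = 7.08.
With uncorrelated errors the cross-covariances are all true-score covariance, so they carry over unchanged; only the diagonal terms shrink to ρᵢσᵢ².
True-score variance = [2²·0.83 + 0.57] + 2.08 = 3.89 + 2.08 = 5.97.
Reliability = 5.97 / 7.08 = 0.8432.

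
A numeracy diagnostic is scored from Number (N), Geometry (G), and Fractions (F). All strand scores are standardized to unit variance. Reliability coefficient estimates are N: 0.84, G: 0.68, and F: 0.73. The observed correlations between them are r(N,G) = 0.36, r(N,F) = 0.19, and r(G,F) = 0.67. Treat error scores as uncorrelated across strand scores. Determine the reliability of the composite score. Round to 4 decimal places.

0.8621

Var(N+G+F) = 3 + 2·[0.36 + 0.19 + 0.67] = 3 + 2.44 = 5.44.
With uncorrelated errors the cross-covariances are all true-score covariance, so they carry over unchanged; only the diagonal terms shrink to ρᵢσᵢ².
True-score variance = [0.84 + 0.68 + 0.73] + 2.44 = 2.25 + 2.44 = 4.69.
Reliability = 4.69 / 5.44 = 0.8621.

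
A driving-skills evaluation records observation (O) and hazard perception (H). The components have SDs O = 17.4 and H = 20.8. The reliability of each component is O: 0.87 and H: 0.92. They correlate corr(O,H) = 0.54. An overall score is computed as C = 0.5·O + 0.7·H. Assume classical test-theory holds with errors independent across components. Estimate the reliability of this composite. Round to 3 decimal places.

Var(C) = 0.5²·17.4² + 0.7²·20.8² + 2·[0.35·17.4·20.8·0.54] = 287.684 + 136.806 = 424.489.
Because errors are independent across components, Cov(Tᵢ,Tⱼ) = Cov(Xᵢ,Xⱼ); the off-diagonal part of the true-score variance is the same as above.
True-score variance = [0.5²·17.4²·0.87 + 0.7²·20.8²·0.92] + 136.806 = 260.884 + 136.806 = 397.69.
Reliability = 397.69 / 424.489 = 0.937.

0.937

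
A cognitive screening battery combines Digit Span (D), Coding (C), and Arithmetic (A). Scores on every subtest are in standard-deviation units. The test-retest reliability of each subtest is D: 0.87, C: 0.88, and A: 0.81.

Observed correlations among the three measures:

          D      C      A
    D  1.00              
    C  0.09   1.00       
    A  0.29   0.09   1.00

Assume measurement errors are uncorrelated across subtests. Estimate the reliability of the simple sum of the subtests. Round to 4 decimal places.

Var(D+C+A) = 3 + 2·[0.09 + 0.29 + 0.09] = 3 + 0.94 = 3.94.
With uncorrelated errors the cross-covariances are all true-score covariance, so they carry over unchanged; only the diagonal terms shrink to ρᵢσᵢ².
True-score variance = [0.87 + 0.88 + 0.81] + 0.94 = 2.56 + 0.94 = 3.5.
Reliability = 3.5 / 3.94 = 0.8883.

0.8883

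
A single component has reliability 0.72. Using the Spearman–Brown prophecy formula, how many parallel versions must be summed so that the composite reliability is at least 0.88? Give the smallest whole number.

3

k ≥ ρ*(1−ρ₁)/(ρ₁(1−ρ*)) = 0.88·0.28 / (0.72·0.12) = 2.852.
Smallest integer k = 3.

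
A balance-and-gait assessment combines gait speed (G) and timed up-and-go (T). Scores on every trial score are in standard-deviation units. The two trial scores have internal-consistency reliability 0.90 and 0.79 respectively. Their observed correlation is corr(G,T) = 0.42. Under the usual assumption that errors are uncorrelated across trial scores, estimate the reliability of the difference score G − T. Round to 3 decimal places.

Var(G−T) = 1 + 1 − 2·0.42 = 2 − 0.84 = 1.16.
Under uncorrelated errors the observed covariances equal the true-score covariances, so only the own-variance terms attenuate.
True-score variance = [0.90 + 0.79] − 0.84 = 1.69 − 0.84 = 0.85.
Reliability = 0.85 / 1.16 = 0.733.

0.733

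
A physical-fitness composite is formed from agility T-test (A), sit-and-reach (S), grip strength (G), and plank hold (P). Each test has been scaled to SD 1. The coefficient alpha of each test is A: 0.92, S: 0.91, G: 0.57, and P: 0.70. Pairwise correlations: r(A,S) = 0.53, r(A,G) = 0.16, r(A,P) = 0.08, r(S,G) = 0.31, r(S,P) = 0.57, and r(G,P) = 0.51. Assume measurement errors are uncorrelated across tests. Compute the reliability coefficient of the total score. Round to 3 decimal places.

0.892

Var(A+S+G+P) = 4 + 2·[0.53 + 0.16 + 0.08 + 0.31 + 0.57 + 0.51] = 4 + 4.32 = 8.32.
Under uncorrelated errors the observed covariances equal the true-score covariances, so only the own-variance terms attenuate.
True-score variance = [0.92 + 0.91 + 0.57 + 0.70] + 4.32 = 3.1 + 4.32 = 7.42.
Reliability = 7.42 / 8.32 = 0.892.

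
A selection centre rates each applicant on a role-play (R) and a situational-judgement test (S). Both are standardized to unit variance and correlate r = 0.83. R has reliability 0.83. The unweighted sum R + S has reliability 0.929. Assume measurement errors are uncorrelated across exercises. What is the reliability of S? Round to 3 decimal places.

Var(R+S) = 2 + 2·0.83 = 3.660.
True-score variance = ρ_R + ρ_S + 2·0.83, so 0.929 = (0.83 + ρ_S + 1.66) / 3.660.
ρ_S = 0.929·3.660 − 0.83 − 1.66 = 0.910.

0.910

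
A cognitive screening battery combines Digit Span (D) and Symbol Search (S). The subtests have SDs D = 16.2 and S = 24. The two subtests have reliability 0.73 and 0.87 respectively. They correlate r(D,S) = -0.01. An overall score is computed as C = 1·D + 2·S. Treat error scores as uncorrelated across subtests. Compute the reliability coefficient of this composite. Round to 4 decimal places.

Var(C) = 16.2² + 2²·24² + 2·[2·16.2·24·(-0.01)] = 2566.44 − 15.552 = 2550.89.
Because errors are independent across components, Cov(Tᵢ,Tⱼ) = Cov(Xᵢ,Xⱼ); the off-diagonal part of the true-score variance is the same as above.
True-score variance = [16.2²·0.73 + 2²·24²·0.87] − 15.552 = 2196.06 − 15.552 = 2180.51.
Reliability = 2180.51 / 2550.89 = 0.8548.

0.8548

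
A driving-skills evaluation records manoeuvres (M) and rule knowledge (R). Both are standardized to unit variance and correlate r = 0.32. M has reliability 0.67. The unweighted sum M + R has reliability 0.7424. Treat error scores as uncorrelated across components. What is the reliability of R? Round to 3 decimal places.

0.650

Var(M+R) = 2 + 2·0.32 = 2.640.
True-score variance = ρ_M + ρ_R + 2·0.32, so 0.7424 = (0.67 + ρ_R + 0.64) / 2.640.
ρ_R = 0.7424·2.640 − 0.67 − 0.64 = 0.650.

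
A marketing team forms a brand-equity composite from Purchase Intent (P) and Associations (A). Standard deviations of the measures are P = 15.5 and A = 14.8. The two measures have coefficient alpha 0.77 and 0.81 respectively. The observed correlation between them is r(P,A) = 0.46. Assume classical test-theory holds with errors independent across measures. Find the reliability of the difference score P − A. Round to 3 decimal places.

0.610

Var(P−A) = 15.5² + 14.8² − 2·15.5·14.8·0.46 = 459.29 − 211.048 = 248.242.
Because errors are independent across components, Cov(Tᵢ,Tⱼ) = Cov(Xᵢ,Xⱼ); the off-diagonal part of the true-score variance is the same as above.
True-score variance = [15.5²·0.77 + 14.8²·0.81] − 211.048 = 362.415 − 211.048 = 151.367.
Reliability = 151.367 / 248.242 = 0.610.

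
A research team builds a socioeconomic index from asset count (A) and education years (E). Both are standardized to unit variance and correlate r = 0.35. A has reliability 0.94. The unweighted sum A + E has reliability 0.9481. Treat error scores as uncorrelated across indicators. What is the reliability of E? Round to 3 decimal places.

Var(A+E) = 2 + 2·0.35 = 2.700.
True-score variance = ρ_A + ρ_E + 2·0.35, so 0.9481 = (0.94 + ρ_E + 0.70) / 2.700.
ρ_E = 0.9481·2.700 − 0.94 − 0.70 = 0.920.

0.920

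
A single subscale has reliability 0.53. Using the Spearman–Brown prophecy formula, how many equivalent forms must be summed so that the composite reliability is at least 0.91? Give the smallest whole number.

9

k ≥ ρ*(1−ρ₁)/(ρ₁(1−ρ*)) = 0.91·0.47 / (0.53·0.09) = 8.966.
Smallest integer k = 9.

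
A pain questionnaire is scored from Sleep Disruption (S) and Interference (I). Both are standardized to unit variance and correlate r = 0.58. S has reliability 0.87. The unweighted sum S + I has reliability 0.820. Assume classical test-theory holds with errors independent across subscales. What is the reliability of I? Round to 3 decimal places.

0.561

Var(S+I) = 2 + 2·0.58 = 3.160.
True-score variance = ρ_S + ρ_I + 2·0.58, so 0.820 = (0.87 + ρ_I + 1.16) / 3.160.
ρ_I = 0.820·3.160 − 0.87 − 1.16 = 0.561.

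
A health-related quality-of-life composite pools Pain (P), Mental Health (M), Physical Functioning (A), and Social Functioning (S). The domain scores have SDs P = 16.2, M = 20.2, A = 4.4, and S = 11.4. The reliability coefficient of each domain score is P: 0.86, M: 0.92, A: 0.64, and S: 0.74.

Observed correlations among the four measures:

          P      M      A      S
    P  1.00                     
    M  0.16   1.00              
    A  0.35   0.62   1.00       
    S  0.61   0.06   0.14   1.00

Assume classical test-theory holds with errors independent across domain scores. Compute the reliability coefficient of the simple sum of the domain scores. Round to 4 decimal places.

Var(P+M+A+S) = 16.2² + 20.2² + 4.4² + 11.4² + 2·[16.2·20.2·0.16 + 16.2·4.4·0.35 + 16.2·11.4·0.61 + 20.2·4.4·0.62 + 20.2·11.4·0.06 + 4.4·11.4·0.14] = 819.8 + 531.812 = 1351.61.
Under uncorrelated errors the observed covariances equal the true-score covariances, so only the own-variance terms attenuate.
True-score variance = [16.2²·0.86 + 20.2²·0.92 + 4.4²·0.64 + 11.4²·0.74] + 531.812 = 709.656 + 531.812 = 1241.47.
Reliability = 1241.47 / 1351.61 = 0.9185.

0.9185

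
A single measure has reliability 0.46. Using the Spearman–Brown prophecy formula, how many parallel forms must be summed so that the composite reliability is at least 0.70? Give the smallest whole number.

k ≥ ρ*(1−ρ₁)/(ρ₁(1−ρ*)) = 0.70·0.54 / (0.46·0.30) = 2.739.
Smallest integer k = 3.

3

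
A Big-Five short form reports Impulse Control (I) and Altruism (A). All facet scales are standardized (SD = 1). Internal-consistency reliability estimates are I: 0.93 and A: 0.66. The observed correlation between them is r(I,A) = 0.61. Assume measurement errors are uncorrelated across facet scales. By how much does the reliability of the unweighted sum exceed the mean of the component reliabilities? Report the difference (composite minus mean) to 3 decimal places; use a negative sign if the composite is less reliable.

0.078

Var(sum) = 2 + 1.22 = 3.22; true-score variance = 1.59 + 1.22 = 2.81; composite reliability = 0.8727.
Mean component reliability = 0.7950.
Difference = 0.8727 − 0.7950 = 0.078.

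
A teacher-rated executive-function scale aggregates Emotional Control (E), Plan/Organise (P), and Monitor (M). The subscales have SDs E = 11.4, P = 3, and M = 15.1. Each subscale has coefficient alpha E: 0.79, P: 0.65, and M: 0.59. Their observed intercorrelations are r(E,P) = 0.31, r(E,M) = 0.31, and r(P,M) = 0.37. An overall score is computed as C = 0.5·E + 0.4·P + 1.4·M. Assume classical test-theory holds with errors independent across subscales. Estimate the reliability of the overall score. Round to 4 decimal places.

0.6706

Var(C) = 0.5²·11.4² + 0.4²·3² + 1.4²·15.1² + 2·[0.2·11.4·3·0.31 + 0.7·11.4·15.1·0.31 + 0.56·3·15.1·0.37] = 480.83 + 97.7219 = 578.551.
Under uncorrelated errors the observed covariances equal the true-score covariances, so only the own-variance terms attenuate.
True-score variance = [0.5²·11.4²·0.79 + 0.4²·3²·0.65 + 1.4²·15.1²·0.59] + 97.7219 = 290.274 + 97.7219 = 387.996.
Reliability = 387.996 / 578.551 = 0.6706.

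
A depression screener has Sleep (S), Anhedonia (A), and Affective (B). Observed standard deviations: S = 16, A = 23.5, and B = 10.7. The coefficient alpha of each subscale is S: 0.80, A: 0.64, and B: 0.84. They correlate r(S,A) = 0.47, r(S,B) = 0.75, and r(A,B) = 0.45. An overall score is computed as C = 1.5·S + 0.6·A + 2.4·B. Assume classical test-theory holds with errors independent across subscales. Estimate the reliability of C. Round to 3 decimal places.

Var(C) = 1.5²·16² + 0.6²·23.5² + 2.4²·10.7² + 2·[0.9·16·23.5·0.47 + 3.6·16·10.7·0.75 + 1.44·23.5·10.7·0.45] = 1434.27 + 1568.46 = 3002.73.
With uncorrelated errors the cross-covariances are all true-score covariance, so they carry over unchanged; only the diagonal terms shrink to ρᵢσᵢ².
True-score variance = [1.5²·16²·0.80 + 0.6²·23.5²·0.64 + 2.4²·10.7²·0.84] + 1568.46 = 1141.99 + 1568.46 = 2710.44.
Reliability = 2710.44 / 3002.73 = 0.903.

0.903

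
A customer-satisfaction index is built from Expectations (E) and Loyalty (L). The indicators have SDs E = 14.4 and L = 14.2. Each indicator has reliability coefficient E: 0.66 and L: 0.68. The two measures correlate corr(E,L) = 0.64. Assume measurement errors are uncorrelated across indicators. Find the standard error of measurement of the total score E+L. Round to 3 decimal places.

Var(total) = 409 + 261.734 = 670.734.
True-score variance = 273.973 + 261.734 = 535.707, so reliability = 0.7987.
Error variance = 670.734 − 535.707 = 135.027; SEM = √135.027 = 11.620.

11.620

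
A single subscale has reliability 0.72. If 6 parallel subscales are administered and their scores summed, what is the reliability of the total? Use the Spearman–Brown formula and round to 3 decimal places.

0.939

ρ_k = kρ / (1 + (k−1)ρ) = 6·0.72 / (1 + 5·0.72) = 4.320 / 4.600 = 0.939.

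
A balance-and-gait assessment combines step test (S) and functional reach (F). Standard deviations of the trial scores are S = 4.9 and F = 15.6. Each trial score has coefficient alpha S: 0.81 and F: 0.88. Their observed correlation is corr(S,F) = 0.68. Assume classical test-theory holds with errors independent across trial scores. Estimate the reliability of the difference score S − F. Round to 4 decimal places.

0.7934

Var(S−F) = 4.9² + 15.6² − 2·4.9·15.6·0.68 = 267.37 − 103.958 = 163.412.
With uncorrelated errors the cross-covariances are all true-score covariance, so they carry over unchanged; only the diagonal terms shrink to ρᵢσᵢ².
True-score variance = [4.9²·0.81 + 15.6²·0.88] − 103.958 = 233.605 − 103.958 = 129.647.
Reliability = 129.647 / 163.412 = 0.7934.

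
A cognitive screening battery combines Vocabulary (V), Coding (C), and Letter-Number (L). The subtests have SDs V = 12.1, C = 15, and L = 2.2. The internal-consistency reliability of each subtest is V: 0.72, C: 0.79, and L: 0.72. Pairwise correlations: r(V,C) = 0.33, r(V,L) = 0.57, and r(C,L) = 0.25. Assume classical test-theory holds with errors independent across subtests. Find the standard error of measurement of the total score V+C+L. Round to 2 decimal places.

Var(total) = 376.25 + 166.637 = 542.887.
True-score variance = 286.65 + 166.637 = 453.287, so reliability = 0.8350.
Error variance = 542.887 − 453.287 = 89.6; SEM = √89.6 = 9.47.

9.47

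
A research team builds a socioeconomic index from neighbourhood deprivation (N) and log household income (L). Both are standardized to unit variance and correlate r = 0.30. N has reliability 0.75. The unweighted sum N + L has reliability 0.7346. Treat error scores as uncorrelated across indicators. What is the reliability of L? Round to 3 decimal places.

0.560

Var(N+L) = 2 + 2·0.30 = 2.600.
True-score variance = ρ_N + ρ_L + 2·0.30, so 0.7346 = (0.75 + ρ_L + 0.60) / 2.600.
ρ_L = 0.7346·2.600 − 0.75 − 0.60 = 0.560.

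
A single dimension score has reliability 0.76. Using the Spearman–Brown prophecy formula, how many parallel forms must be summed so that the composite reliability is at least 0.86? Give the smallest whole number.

k ≥ ρ*(1−ρ₁)/(ρ₁(1−ρ*)) = 0.86·0.24 / (0.76·0.14) = 1.940.
Smallest integer k = 2.

2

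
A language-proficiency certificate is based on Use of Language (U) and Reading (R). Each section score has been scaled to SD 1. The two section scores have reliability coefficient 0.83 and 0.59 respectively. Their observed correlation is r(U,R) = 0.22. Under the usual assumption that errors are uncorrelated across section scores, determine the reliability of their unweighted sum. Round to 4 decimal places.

Var(U+R) = 2 + 2·[0.22] = 2 + 0.44 = 2.44.
Under uncorrelated errors the observed covariances equal the true-score covariances, so only the own-variance terms attenuate.
True-score variance = [0.83 + 0.59] + 0.44 = 1.42 + 0.44 = 1.86.
Reliability = 1.86 / 2.44 = 0.7623.

0.7623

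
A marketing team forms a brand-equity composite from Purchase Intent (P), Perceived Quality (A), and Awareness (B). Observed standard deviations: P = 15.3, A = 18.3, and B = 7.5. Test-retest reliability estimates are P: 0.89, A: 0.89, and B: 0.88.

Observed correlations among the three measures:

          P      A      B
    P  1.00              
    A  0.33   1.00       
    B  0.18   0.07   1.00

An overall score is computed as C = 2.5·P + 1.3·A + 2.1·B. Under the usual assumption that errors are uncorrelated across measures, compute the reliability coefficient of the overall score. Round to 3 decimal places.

Var(C) = 2.5²·15.3² + 1.3²·18.3² + 2.1²·7.5² + 2·[3.25·15.3·18.3·0.33 + 5.25·15.3·7.5·0.18 + 2.73·18.3·7.5·0.07] = 2277.09 + 869.913 = 3147.
Under uncorrelated errors the observed covariances equal the true-score covariances, so only the own-variance terms attenuate.
True-score variance = [2.5²·15.3²·0.89 + 1.3²·18.3²·0.89 + 2.1²·7.5²·0.88] + 869.913 = 2024.13 + 869.913 = 2894.04.
Reliability = 2894.04 / 3147 = 0.920.

0.920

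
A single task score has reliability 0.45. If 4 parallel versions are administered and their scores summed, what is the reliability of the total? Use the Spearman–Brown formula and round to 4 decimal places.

0.7660

ρ_k = kρ / (1 + (k−1)ρ) = 4·0.45 / (1 + 3·0.45) = 1.800 / 2.350 = 0.7660.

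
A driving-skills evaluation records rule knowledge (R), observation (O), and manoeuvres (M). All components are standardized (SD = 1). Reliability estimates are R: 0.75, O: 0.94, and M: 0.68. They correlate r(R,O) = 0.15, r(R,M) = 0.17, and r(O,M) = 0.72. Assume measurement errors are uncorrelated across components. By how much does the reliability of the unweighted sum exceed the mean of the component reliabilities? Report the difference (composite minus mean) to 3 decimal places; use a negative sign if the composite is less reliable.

0.086

Var(sum) = 3 + 2.08 = 5.08; true-score variance = 2.37 + 2.08 = 4.45; composite reliability = 0.8760.
Mean component reliability = 0.7900.
Difference = 0.8760 − 0.7900 = 0.086.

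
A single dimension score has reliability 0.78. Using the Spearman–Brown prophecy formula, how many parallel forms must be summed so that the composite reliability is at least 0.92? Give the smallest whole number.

k ≥ ρ*(1−ρ₁)/(ρ₁(1−ρ*)) = 0.92·0.22 / (0.78·0.08) = 3.244.
Smallest integer k = 4.

4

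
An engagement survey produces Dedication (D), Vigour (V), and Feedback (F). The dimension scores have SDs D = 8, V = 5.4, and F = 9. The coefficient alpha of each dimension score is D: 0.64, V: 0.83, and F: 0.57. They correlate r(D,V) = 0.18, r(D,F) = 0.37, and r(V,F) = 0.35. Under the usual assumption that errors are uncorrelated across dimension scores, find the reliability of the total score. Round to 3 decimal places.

Var(D+V+F) = 8² + 5.4² + 9² + 2·[8·5.4·0.18 + 8·9·0.37 + 5.4·9·0.35] = 174.16 + 102.852 = 277.012.
With uncorrelated errors the cross-covariances are all true-score covariance, so they carry over unchanged; only the diagonal terms shrink to ρᵢσᵢ².
True-score variance = [8²·0.64 + 5.4²·0.83 + 9²·0.57] + 102.852 = 111.333 + 102.852 = 214.185.
Reliability = 214.185 / 277.012 = 0.773.

0.773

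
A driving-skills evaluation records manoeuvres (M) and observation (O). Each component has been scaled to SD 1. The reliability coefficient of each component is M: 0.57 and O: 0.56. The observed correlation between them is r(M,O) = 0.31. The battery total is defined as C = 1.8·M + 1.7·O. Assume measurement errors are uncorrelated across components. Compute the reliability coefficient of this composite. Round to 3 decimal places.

Var(C) = 1.8² + 1.7² + 2·[3.06·0.31] = 6.13 + 1.8972 = 8.0272.
With uncorrelated errors the cross-covariances are all true-score covariance, so they carry over unchanged; only the diagonal terms shrink to ρᵢσᵢ².
True-score variance = [1.8²·0.57 + 1.7²·0.56] + 1.8972 = 3.4652 + 1.8972 = 5.3624.
Reliability = 5.3624 / 8.0272 = 0.668.

0.668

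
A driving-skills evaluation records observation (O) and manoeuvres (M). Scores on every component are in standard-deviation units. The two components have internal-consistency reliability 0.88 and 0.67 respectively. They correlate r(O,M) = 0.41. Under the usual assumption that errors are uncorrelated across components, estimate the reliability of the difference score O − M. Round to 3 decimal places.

0.619

Var(O−M) = 1 + 1 − 2·0.41 = 2 − 0.82 = 1.18.
Under uncorrelated errors the observed covariances equal the true-score covariances, so only the own-variance terms attenuate.
True-score variance = [0.88 + 0.67] − 0.82 = 1.55 − 0.82 = 0.73.
Reliability = 0.73 / 1.18 = 0.619.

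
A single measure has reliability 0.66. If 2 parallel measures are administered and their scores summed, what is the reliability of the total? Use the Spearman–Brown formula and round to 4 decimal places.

0.7952

ρ_k = kρ / (1 + (k−1)ρ) = 2·0.66 / (1 + 1·0.66) = 1.320 / 1.660 = 0.7952.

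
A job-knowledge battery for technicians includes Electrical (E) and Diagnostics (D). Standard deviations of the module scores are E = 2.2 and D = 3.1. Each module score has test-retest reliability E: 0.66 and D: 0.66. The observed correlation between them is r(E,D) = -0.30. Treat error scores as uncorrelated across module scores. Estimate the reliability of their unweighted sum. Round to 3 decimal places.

0.526

Var(E+D) = 2.2² + 3.1² + 2·[2.2·3.1·(-0.30)] = 14.45 − 4.092 = 10.358.
Because errors are independent across components, Cov(Tᵢ,Tⱼ) = Cov(Xᵢ,Xⱼ); the off-diagonal part of the true-score variance is the same as above.
True-score variance = [2.2²·0.66 + 3.1²·0.66] − 4.092 = 9.537 − 4.092 = 5.445.
Reliability = 5.445 / 10.358 = 0.526.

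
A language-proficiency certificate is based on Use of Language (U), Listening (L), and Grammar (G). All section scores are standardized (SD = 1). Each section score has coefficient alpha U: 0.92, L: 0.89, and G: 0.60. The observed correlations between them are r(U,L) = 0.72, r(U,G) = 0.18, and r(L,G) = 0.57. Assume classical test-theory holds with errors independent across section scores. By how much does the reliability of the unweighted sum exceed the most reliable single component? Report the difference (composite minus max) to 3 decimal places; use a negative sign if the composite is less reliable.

Var(sum) = 3 + 2.94 = 5.94; true-score variance = 2.41 + 2.94 = 5.35; composite reliability = 0.9007.
Max component reliability = 0.9200.
Difference = 0.9007 − 0.9200 = -0.019.

-0.019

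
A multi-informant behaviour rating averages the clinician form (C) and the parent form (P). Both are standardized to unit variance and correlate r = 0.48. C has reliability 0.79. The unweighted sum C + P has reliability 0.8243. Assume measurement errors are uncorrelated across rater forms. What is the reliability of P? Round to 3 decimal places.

0.690

Var(C+P) = 2 + 2·0.48 = 2.960.
True-score variance = ρ_C + ρ_P + 2·0.48, so 0.8243 = (0.79 + ρ_P + 0.96) / 2.960.
ρ_P = 0.8243·2.960 − 0.79 − 0.96 = 0.690.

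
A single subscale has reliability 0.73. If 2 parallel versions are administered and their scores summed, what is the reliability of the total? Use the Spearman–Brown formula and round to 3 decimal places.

0.844

ρ_k = kρ / (1 + (k−1)ρ) = 2·0.73 / (1 + 1·0.73) = 1.460 / 1.730 = 0.844.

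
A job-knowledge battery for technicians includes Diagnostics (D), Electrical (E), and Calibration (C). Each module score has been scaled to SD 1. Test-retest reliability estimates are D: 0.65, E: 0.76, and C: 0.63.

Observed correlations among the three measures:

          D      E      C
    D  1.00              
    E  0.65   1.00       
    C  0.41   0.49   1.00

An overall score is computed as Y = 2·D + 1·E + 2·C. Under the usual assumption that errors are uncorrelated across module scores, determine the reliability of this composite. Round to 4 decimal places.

0.8147

Var(Y) = 2² + 1 + 2² + 2·[2·0.65 + 4·0.41 + 2·0.49] = 9 + 7.84 = 16.84.
Because errors are independent across components, Cov(Tᵢ,Tⱼ) = Cov(Xᵢ,Xⱼ); the off-diagonal part of the true-score variance is the same as above.
True-score variance = [2²·0.65 + 0.76 + 2²·0.63] + 7.84 = 5.88 + 7.84 = 13.72.
Reliability = 13.72 / 16.84 = 0.8147.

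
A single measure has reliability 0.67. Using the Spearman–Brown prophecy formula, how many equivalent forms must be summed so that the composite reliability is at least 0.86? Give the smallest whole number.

k ≥ ρ*(1−ρ₁)/(ρ₁(1−ρ*)) = 0.86·0.33 / (0.67·0.14) = 3.026.
Smallest integer k = 4.

4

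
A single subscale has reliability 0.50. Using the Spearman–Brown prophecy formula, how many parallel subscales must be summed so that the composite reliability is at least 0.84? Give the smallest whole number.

6

k ≥ ρ*(1−ρ₁)/(ρ₁(1−ρ*)) = 0.84·0.50 / (0.50·0.16) = 5.250.
Smallest integer k = 6.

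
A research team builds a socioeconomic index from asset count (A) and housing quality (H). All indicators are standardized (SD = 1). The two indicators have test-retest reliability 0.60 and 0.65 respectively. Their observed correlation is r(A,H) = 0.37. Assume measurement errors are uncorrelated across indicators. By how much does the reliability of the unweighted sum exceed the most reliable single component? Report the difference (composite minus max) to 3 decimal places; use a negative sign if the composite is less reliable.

0.076

Var(sum) = 2 + 0.74 = 2.74; true-score variance = 1.25 + 0.74 = 1.99; composite reliability = 0.7263.
Max component reliability = 0.6500.
Difference = 0.7263 − 0.6500 = 0.076.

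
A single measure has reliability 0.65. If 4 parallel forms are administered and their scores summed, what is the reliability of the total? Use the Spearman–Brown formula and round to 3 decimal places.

ρ_k = kρ / (1 + (k−1)ρ) = 4·0.65 / (1 + 3·0.65) = 2.600 / 2.950 = 0.881.

0.881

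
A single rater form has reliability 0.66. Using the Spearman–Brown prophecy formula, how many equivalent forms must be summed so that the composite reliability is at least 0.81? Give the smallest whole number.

k ≥ ρ*(1−ρ₁)/(ρ₁(1−ρ*)) = 0.81·0.34 / (0.66·0.19) = 2.196.
Smallest integer k = 3.

3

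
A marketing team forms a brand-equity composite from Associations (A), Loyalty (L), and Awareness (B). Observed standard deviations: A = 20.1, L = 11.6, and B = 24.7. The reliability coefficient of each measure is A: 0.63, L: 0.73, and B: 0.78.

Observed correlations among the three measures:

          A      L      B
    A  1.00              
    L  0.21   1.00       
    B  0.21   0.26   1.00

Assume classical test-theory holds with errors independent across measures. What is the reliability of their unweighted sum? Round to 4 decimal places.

0.8005

Var(A+L+B) = 20.1² + 11.6² + 24.7² + 2·[20.1·11.6·0.21 + 20.1·24.7·0.21 + 11.6·24.7·0.26] = 1148.66 + 455.435 = 1604.09.
Because errors are independent across components, Cov(Tᵢ,Tⱼ) = Cov(Xᵢ,Xⱼ); the off-diagonal part of the true-score variance is the same as above.
True-score variance = [20.1²·0.63 + 11.6²·0.73 + 24.7²·0.78] + 455.435 = 828.625 + 455.435 = 1284.06.
Reliability = 1284.06 / 1604.09 = 0.8005.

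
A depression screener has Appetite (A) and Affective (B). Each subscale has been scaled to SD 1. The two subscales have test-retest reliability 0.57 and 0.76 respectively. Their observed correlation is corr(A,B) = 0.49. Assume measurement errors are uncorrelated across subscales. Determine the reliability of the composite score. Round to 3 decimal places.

0.775

Var(A+B) = 2 + 2·[0.49] = 2 + 0.98 = 2.98.
Because errors are independent across components, Cov(Tᵢ,Tⱼ) = Cov(Xᵢ,Xⱼ); the off-diagonal part of the true-score variance is the same as above.
True-score variance = [0.57 + 0.76] + 0.98 = 1.33 + 0.98 = 2.31.
Reliability = 2.31 / 2.98 = 0.775.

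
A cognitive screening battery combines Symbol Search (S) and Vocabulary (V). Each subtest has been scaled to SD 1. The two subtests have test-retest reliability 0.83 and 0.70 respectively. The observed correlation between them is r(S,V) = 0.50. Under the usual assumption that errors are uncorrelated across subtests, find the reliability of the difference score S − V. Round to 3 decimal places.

Var(S−V) = 1 + 1 − 2·0.50 = 2 − 1 = 1.
With uncorrelated errors the cross-covariances are all true-score covariance, so they carry over unchanged; only the diagonal terms shrink to ρᵢσᵢ².
True-score variance = [0.83 + 0.70] − 1 = 1.53 − 1 = 0.53.
Reliability = 0.53 / 1 = 0.530.

0.530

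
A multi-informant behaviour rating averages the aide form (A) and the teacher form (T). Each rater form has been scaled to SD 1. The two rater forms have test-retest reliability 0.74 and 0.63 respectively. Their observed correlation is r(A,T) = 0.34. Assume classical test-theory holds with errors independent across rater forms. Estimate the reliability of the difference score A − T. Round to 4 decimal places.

Var(A−T) = 1 + 1 − 2·0.34 = 2 − 0.68 = 1.32.
Under uncorrelated errors the observed covariances equal the true-score covariances, so only the own-variance terms attenuate.
True-score variance = [0.74 + 0.63] − 0.68 = 1.37 − 0.68 = 0.69.
Reliability = 0.69 / 1.32 = 0.5227.

0.5227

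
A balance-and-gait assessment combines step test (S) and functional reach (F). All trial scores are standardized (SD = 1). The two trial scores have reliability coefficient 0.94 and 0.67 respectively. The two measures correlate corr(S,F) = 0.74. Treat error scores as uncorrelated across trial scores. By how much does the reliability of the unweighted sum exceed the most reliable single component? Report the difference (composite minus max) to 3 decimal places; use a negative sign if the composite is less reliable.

-0.052

Var(sum) = 2 + 1.48 = 3.48; true-score variance = 1.61 + 1.48 = 3.09; composite reliability = 0.8879.
Max component reliability = 0.9400.
Difference = 0.8879 − 0.9400 = -0.052.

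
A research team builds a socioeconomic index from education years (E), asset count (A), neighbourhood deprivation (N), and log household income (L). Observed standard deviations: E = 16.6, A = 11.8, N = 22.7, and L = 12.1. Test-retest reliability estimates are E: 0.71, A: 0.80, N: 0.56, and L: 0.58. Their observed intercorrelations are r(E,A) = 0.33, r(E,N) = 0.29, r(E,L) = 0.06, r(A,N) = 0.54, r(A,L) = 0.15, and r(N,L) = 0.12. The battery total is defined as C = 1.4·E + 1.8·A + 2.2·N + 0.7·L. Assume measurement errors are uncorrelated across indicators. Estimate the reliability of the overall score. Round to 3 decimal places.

0.766

Var(C) = 1.4²·16.6² + 1.8²·11.8² + 2.2²·22.7² + 0.7²·12.1² + 2·[2.52·16.6·11.8·0.33 + 3.08·16.6·22.7·0.29 + 0.98·16.6·12.1·0.06 + 3.96·11.8·22.7·0.54 + 1.26·11.8·12.1·0.15 + 1.54·22.7·12.1·0.12] = 3556.98 + 2323.63 = 5880.61.
Because errors are independent across components, Cov(Tᵢ,Tⱼ) = Cov(Xᵢ,Xⱼ); the off-diagonal part of the true-score variance is the same as above.
True-score variance = [1.4²·16.6²·0.71 + 1.8²·11.8²·0.80 + 2.2²·22.7²·0.56 + 0.7²·12.1²·0.58] + 2323.63 = 2182.63 + 2323.63 = 4506.26.
Reliability = 4506.26 / 5880.61 = 0.766.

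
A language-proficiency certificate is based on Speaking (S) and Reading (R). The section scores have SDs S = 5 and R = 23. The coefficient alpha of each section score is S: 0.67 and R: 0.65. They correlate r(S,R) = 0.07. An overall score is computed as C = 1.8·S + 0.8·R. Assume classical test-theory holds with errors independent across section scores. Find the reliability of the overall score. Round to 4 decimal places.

0.6720

Var(C) = 1.8²·5² + 0.8²·23² + 2·[1.44·5·23·0.07] = 419.56 + 23.184 = 442.744.
Under uncorrelated errors the observed covariances equal the true-score covariances, so only the own-variance terms attenuate.
True-score variance = [1.8²·5²·0.67 + 0.8²·23²·0.65] + 23.184 = 274.334 + 23.184 = 297.518.
Reliability = 297.518 / 442.744 = 0.6720.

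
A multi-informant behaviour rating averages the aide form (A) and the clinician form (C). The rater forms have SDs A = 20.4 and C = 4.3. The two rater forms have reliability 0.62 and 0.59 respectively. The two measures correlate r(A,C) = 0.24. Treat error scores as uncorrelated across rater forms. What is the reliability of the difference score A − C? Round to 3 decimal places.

0.578

Var(A−C) = 20.4² + 4.3² − 2·20.4·4.3·0.24 = 434.65 − 42.1056 = 392.544.
Because errors are independent across components, Cov(Tᵢ,Tⱼ) = Cov(Xᵢ,Xⱼ); the off-diagonal part of the true-score variance is the same as above.
True-score variance = [20.4²·0.62 + 4.3²·0.59] − 42.1056 = 268.928 − 42.1056 = 226.823.
Reliability = 226.823 / 392.544 = 0.578.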